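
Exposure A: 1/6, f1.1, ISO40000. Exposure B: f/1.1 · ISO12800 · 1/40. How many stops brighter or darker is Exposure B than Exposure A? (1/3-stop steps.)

4 1/3 stops darker

Aperture: unchanged.
Shutter speed: 1/6 → 1/8 → 1/10 → 1/13 → 1/15 → 1/20 → 1/25 → 1/30 → 1/40 — 2 2/3 stops faster (darker).
ISO: 40000 → 32000 → 25600 → 20000 → 16000 → 12800 — 1 2/3 stops dropped (darker).
Net: −2 2/3 −1 2/3 = −4 1/3 stops.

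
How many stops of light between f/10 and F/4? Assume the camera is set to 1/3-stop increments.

f/10 → f/9 → f/8 → f/7.1 → f/6.3 → f/5.6 → f/5 → f/4.5 → f/4 — count the steps: 8 third-stops = 2 2/3 stops.

2 2/3 stops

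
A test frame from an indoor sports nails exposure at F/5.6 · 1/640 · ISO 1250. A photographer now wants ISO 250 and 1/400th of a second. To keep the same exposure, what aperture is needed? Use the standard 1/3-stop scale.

ISO: 1250 → 1000 → 800 → 640 → 500 → 400 → 320 → 250 — 2 1/3 stops dropped (darker).
Shutter speed: 1/640 → 1/500 → 1/400 — 2/3 stop longer (brighter).
Net change so far: 1 2/3 stops darker. Offset with the aperture: f/5.6 → f/5 → f/4.5 → f/4 → f/3.5 → f/3.2.

f/3.2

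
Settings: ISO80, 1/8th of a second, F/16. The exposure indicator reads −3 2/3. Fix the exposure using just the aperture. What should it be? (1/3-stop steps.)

f/4.5

Underexposed by 3 2/3 stops → need 3 2/3 stops brighter.
Aperture: f/16 → f/14 → f/13 → f/11 → f/10 → f/9 → f/8 → f/7.1 → f/6.3 → f/5.6 → f/5 → f/4.5.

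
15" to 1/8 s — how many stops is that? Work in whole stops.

7 stops

15 → 8 → 4 → 2 → 1 → 1/2 → 1/4 → 1/8 — count the steps: 7 stops.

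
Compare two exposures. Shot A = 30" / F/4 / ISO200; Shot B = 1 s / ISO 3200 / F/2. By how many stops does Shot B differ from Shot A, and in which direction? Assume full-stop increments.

1 stop brighter

Aperture: f/4 → f/2.8 → f/2 — 2 stops opened up (brighter).
Shutter speed: 30 → 15 → 8 → 4 → 2 → 1 — 5 stops shorter (darker).
ISO: 200 → 400 → 800 → 1600 → 3200 — 4 stops higher (brighter).
Net: +2 −5 +4 = +1 stop.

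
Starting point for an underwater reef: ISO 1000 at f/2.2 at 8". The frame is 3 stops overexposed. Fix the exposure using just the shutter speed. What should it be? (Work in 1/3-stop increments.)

1 s

Overexposed by 3 stops → need 3 stops darker.
Shutter speed: 8 → 6 → 5 → 4 → 3.2 → 2.5 → 2 → 1.6 → 1.3 → 1.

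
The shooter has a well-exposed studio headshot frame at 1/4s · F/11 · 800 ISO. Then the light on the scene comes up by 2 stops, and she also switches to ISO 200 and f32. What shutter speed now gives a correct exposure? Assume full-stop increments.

Scene light: 2 stops brighter.
ISO: 800 → 400 → 200 — 2 stops dropped (darker).
Aperture: f/11 → f/16 → f/22 → f/32 — 3 stops smaller aperture (darker).
Net so far: 3 stops darker. Shutter speed: 1/4 → 1/2 → 1 → 2.

2 s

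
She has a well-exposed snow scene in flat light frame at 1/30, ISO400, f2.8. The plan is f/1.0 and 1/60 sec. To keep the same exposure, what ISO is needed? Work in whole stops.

ISO 100

Aperture: f/2.8 → f/2 → f/1.4 → f/1.0 — 3 stops opened up (brighter).
Shutter speed: 1/30 → 1/60 — 1 stop faster (darker).
Net change so far: 2 stops brighter. Offset with the ISO: 400 → 200 → 100.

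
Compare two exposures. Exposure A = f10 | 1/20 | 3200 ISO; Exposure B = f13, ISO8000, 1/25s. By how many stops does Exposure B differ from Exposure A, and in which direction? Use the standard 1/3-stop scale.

Aperture: f/10 → f/11 → f/13 — 2/3 stop narrower (darker).
Shutter speed: 1/20 → 1/25 — 1/3 stop faster (darker).
ISO: 3200 → 4000 → 5000 → 6400 → 8000 — 1 1/3 stops higher (brighter).
Net: −2/3 −1/3 +1 1/3 = +1/3 stops.

1/3 stop brighter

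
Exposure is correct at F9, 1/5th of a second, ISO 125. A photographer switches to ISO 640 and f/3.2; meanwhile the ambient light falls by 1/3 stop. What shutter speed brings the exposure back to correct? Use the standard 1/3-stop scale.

Scene light: 1/3 stop darker.
ISO: 125 → 160 → 200 → 250 → 320 → 400 → 500 → 640 — 2 1/3 stops higher (brighter).
Aperture: f/9 → f/8 → f/7.1 → f/6.3 → f/5.6 → f/5 → f/4.5 → f/4 → f/3.5 → f/3.2 — 3 stops opened up (brighter).
Net so far: 5 stops brighter. Shutter speed: 1/5 → 1/6 → 1/8 → 1/10 → 1/13 → 1/15 → 1/20 → 1/25 → 1/30 → 1/40 → 1/50 → 1/60 → 1/80 → 1/100 → 1/125 → 1/160.

1/160s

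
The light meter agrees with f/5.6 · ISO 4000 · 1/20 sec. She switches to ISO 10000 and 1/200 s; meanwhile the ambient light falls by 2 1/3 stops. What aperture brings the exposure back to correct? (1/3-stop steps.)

Scene light: 2 1/3 stops darker.
ISO: 4000 → 5000 → 6400 → 8000 → 10000 — 1 1/3 stops higher (brighter).
Shutter speed: 1/20 → 1/25 → 1/30 → 1/40 → 1/50 → 1/60 → 1/80 → 1/100 → 1/125 → 1/160 → 1/200 — 3 1/3 stops faster (darker).
Net so far: 4 1/3 stops darker. Aperture: f/5.6 → f/5 → f/4.5 → f/4 → f/3.5 → f/3.2 → f/2.8 → f/2.5 → f/2.2 → f/2 → f/1.8 → f/1.6 → f/1.4 → f/1.2.

f/1.2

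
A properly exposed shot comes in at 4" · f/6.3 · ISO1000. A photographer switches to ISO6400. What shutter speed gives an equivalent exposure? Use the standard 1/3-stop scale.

ISO: 1000 → 1250 → 1600 → 2000 → 2500 → 3200 → 4000 → 5000 → 6400 — 2 2/3 stops higher (brighter).
Need 2 2/3 stops darker from the shutter speed: 4 → 3.2 → 2.5 → 2 → 1.6 → 1.3 → 1 → 0.8 → 0.6.

0.6 s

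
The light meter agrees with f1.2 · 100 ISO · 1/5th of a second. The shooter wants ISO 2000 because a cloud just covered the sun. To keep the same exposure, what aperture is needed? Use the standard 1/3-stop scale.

f/5.6

ISO: 100 → 125 → 160 → 200 → 250 → 320 → 400 → 500 → 640 → 800 → 1000 → 1250 → 1600 → 2000 — 4 1/3 stops higher (brighter).
Need 4 1/3 stops darker from the aperture: f/1.2 → f/1.4 → f/1.6 → f/1.8 → f/2 → f/2.2 → f/2.5 → f/2.8 → f/3.2 → f/3.5 → f/4 → f/4.5 → f/5 → f/5.6.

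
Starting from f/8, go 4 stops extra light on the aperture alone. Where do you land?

Aperture: f/8 → f/5.6 → f/4 → f/2.8 → f/2 — 4 stops wider (brighter).

f/2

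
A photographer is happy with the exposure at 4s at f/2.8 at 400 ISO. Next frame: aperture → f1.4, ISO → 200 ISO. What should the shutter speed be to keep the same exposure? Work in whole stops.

2 s

Aperture: f/2.8 → f/2 → f/1.4 — 2 stops larger aperture (brighter).
ISO: 400 → 200 — 1 stop dropped (darker).
Net change so far: 1 stop brighter. Offset with the shutter speed: 4 → 2.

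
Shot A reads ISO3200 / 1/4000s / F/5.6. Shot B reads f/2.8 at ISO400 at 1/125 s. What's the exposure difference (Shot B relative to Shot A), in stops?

4 stops brighter

Aperture: f/5.6 → f/4 → f/2.8 — 2 stops larger aperture (brighter).
Shutter speed: 1/4000 → 1/2000 → 1/1000 → 1/500 → 1/250 → 1/125 — 5 stops longer (brighter).
ISO: 3200 → 1600 → 800 → 400 — 3 stops lower (darker).
Net: +2 +5 −3 = +4 stops.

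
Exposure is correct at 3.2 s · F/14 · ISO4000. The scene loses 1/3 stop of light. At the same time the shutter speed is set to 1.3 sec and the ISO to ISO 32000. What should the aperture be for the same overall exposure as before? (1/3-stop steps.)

Scene light: 1/3 stop darker.
Shutter speed: 3.2 → 2.5 → 2 → 1.6 → 1.3 — 1 1/3 stops faster (darker).
ISO: 4000 → 5000 → 6400 → 8000 → 10000 → 12800 → 16000 → 20000 → 25600 → 32000 — 3 stops higher (brighter).
Net so far: 1 1/3 stops brighter. Aperture: f/14 → f/16 → f/18 → f/20 → f/22.

f/22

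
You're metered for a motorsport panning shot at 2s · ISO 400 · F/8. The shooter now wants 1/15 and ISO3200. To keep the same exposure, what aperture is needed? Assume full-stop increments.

Shutter speed: 2 → 1 → 1/2 → 1/4 → 1/8 → 1/15 — 5 stops faster (darker).
ISO: 400 → 800 → 1600 → 3200 — 3 stops raised (brighter).
Net change so far: 2 stops darker. Offset with the aperture: f/8 → f/5.6 → f/4.

f/4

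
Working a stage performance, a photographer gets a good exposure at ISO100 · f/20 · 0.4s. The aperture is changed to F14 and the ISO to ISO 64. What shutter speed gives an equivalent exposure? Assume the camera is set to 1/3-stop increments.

0.3 s

Aperture: f/20 → f/18 → f/16 → f/14 — 1 stop larger aperture (brighter).
ISO: 100 → 80 → 64 — 2/3 stop dropped (darker).
Net change so far: 1/3 stop brighter. Offset with the shutter speed: 0.4 → 0.3.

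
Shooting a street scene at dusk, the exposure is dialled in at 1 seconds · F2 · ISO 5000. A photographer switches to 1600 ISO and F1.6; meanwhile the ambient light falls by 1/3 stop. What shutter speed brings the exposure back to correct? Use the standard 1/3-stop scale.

Scene light: 1/3 stop darker.
ISO: 5000 → 4000 → 3200 → 2500 → 2000 → 1600 — 1 2/3 stops dropped (darker).
Aperture: f/2 → f/1.8 → f/1.6 — 2/3 stop larger aperture (brighter).
Net so far: 1 1/3 stops darker. Shutter speed: 1 → 1.3 → 1.6 → 2 → 2.5.

2.5 s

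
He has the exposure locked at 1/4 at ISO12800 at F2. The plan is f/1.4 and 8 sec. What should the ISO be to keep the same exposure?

ISO 200

Aperture: f/2 → f/1.4 — 1 stop opened up (brighter).
Shutter speed: 1/4 → 1/2 → 1 → 2 → 4 → 8 — 5 stops longer (brighter).
Net change so far: 6 stops brighter. Offset with the ISO: 12800 → 6400 → 3200 → 1600 → 800 → 400 → 200.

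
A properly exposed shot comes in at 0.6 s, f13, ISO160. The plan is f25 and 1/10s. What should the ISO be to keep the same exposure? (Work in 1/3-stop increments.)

ISO 4000

Aperture: f/13 → f/14 → f/16 → f/18 → f/20 → f/22 → f/25 — 2 stops smaller aperture (darker).
Shutter speed: 0.6 → 0.5 → 0.4 → 0.3 → 1/4 → 1/5 → 1/6 → 1/8 → 1/10 — 2 2/3 stops shorter (darker).
Net change so far: 4 2/3 stops darker. Offset with the ISO: 160 → 200 → 250 → 320 → 400 → 500 → 640 → 800 → 1000 → 1250 → 1600 → 2000 → 2500 → 3200 → 4000.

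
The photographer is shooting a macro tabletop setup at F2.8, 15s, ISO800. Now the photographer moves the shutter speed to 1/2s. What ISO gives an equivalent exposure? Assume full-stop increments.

Shutter speed: 15 → 8 → 4 → 2 → 1 → 1/2 — 5 stops shorter (darker).
Need 5 stops brighter from the ISO: 800 → 1600 → 3200 → 6400 → 12800 → 25600.

ISO 25600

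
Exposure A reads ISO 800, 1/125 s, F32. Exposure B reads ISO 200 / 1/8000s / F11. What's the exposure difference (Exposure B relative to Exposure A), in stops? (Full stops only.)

Aperture: f/32 → f/22 → f/16 → f/11 — 3 stops larger aperture (brighter).
Shutter speed: 1/125 → 1/250 → 1/500 → 1/1000 → 1/2000 → 1/4000 → 1/8000 — 6 stops shorter (darker).
ISO: 800 → 400 → 200 — 2 stops dropped (darker).
Net: +3 −6 −2 = −5 stops.

5 stops darker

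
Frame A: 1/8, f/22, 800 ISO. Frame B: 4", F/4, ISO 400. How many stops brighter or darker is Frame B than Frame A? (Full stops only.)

Aperture: f/22 → f/16 → f/11 → f/8 → f/5.6 → f/4 — 5 stops opened up (brighter).
Shutter speed: 1/8 → 1/4 → 1/2 → 1 → 2 → 4 — 5 stops slower (brighter).
ISO: 800 → 400 — 1 stop dropped (darker).
Net: +5 +5 −1 = +9 stops.

9 stops brighter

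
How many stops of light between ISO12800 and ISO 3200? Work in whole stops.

12800 → 6400 → 3200 — count the steps: 2 stops.

2 stops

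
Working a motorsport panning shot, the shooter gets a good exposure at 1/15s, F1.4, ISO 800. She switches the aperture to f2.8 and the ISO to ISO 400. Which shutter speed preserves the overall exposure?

1/2s

Aperture: f/1.4 → f/2 → f/2.8 — 2 stops smaller aperture (darker).
ISO: 800 → 400 — 1 stop lower (darker).
Net change so far: 3 stops darker. Offset with the shutter speed: 1/15 → 1/8 → 1/4 → 1/2.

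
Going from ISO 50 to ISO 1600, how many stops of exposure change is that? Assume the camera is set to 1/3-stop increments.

5 stops

50 → 64 → 80 → 100 → 125 → 160 → 200 → 250 → 320 → 400 → 500 → 640 → 800 → 1000 → 1250 → 1600 — count the steps: 15 third-stops = 5 stops.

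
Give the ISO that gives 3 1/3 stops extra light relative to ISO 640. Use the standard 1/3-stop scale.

ISO: 640 → 800 → 1000 → 1250 → 1600 → 2000 → 2500 → 3200 → 4000 → 5000 → 6400 — 3 1/3 stops higher (brighter).

ISO 6400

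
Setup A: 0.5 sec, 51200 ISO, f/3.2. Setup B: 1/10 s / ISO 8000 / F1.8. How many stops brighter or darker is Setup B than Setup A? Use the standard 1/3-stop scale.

3 1/3 stops darker

Aperture: f/3.2 → f/2.8 → f/2.5 → f/2.2 → f/2 → f/1.8 — 1 2/3 stops wider (brighter).
Shutter speed: 0.5 → 0.4 → 0.3 → 1/4 → 1/5 → 1/6 → 1/8 → 1/10 — 2 1/3 stops shorter (darker).
ISO: 51200 → 40000 → 32000 → 25600 → 20000 → 16000 → 12800 → 10000 → 8000 — 2 2/3 stops lower (darker).
Net: +1 2/3 −2 1/3 −2 2/3 = −3 1/3 stops.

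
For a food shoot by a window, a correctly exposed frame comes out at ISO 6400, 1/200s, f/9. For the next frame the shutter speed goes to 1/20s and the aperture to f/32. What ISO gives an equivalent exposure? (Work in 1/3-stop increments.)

Shutter speed: 1/200 → 1/160 → 1/125 → 1/100 → 1/80 → 1/60 → 1/50 → 1/40 → 1/30 → 1/25 → 1/20 — 3 1/3 stops slower (brighter).
Aperture: f/9 → f/10 → f/11 → f/13 → f/14 → f/16 → f/18 → f/20 → f/22 → f/25 → f/29 → f/32 — 3 2/3 stops narrower (darker).
Net change so far: 1/3 stop darker. Offset with the ISO: 6400 → 8000.

ISO 8000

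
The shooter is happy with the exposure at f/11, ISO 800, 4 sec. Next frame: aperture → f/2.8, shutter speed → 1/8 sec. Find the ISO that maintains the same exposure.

Aperture: f/11 → f/8 → f/5.6 → f/4 → f/2.8 — 4 stops opened up (brighter).
Shutter speed: 4 → 2 → 1 → 1/2 → 1/4 → 1/8 — 5 stops faster (darker).
Net change so far: 1 stop darker. Offset with the ISO: 800 → 1600.

ISO 1600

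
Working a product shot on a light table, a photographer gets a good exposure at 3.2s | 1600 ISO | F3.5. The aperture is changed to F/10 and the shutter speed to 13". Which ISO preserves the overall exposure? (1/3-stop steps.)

Aperture: f/3.5 → f/4 → f/4.5 → f/5 → f/5.6 → f/6.3 → f/7.1 → f/8 → f/9 → f/10 — 3 stops stopped down (darker).
Shutter speed: 3.2 → 4 → 5 → 6 → 8 → 10 → 13 — 2 stops slower (brighter).
Net change so far: 1 stop darker. Offset with the ISO: 1600 → 2000 → 2500 → 3200.

ISO 3200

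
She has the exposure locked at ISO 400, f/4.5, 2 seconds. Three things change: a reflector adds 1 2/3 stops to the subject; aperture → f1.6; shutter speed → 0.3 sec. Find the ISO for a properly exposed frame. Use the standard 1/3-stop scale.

Scene light: 1 2/3 stops brighter.
Aperture: f/4.5 → f/4 → f/3.5 → f/3.2 → f/2.8 → f/2.5 → f/2.2 → f/2 → f/1.8 → f/1.6 — 3 stops larger aperture (brighter).
Shutter speed: 2 → 1.6 → 1.3 → 1 → 0.8 → 0.6 → 0.5 → 0.4 → 0.3 — 2 2/3 stops shorter (darker).
Net so far: 2 stops brighter. ISO: 400 → 320 → 250 → 200 → 160 → 125 → 100.

ISO 100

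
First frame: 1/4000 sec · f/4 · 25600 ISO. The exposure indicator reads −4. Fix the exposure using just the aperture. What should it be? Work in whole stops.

f/1.0

Underexposed by 4 stops → need 4 stops brighter.
Aperture: f/4 → f/2.8 → f/2 → f/1.4 → f/1.0.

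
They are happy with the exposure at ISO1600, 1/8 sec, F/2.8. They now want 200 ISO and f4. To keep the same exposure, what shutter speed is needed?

2 s

ISO: 1600 → 800 → 400 → 200 — 3 stops dropped (darker).
Aperture: f/2.8 → f/4 — 1 stop narrower (darker).
Net change so far: 4 stops darker. Offset with the shutter speed: 1/8 → 1/4 → 1/2 → 1 → 2.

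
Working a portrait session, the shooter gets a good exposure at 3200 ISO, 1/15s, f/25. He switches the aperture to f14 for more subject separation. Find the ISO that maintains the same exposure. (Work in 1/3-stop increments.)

Aperture: f/25 → f/22 → f/20 → f/18 → f/16 → f/14 — 1 2/3 stops wider (brighter).
Need 1 2/3 stops darker from the ISO: 3200 → 2500 → 2000 → 1600 → 1250 → 1000.

ISO 1000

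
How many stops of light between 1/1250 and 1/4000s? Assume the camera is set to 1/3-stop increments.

1/1250 → 1/1600 → 1/2000 → 1/2500 → 1/3200 → 1/4000 — count the steps: 5 third-stops = 1 2/3 stops.

1 2/3 stops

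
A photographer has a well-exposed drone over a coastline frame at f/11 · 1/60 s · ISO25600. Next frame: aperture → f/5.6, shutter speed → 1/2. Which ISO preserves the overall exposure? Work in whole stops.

ISO 200

Aperture: f/11 → f/8 → f/5.6 — 2 stops opened up (brighter).
Shutter speed: 1/60 → 1/30 → 1/15 → 1/8 → 1/4 → 1/2 — 5 stops slower (brighter).
Net change so far: 7 stops brighter. Offset with the ISO: 25600 → 12800 → 6400 → 3200 → 1600 → 800 → 400 → 200.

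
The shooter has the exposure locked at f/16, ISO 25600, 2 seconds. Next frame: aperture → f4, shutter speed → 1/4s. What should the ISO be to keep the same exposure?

Aperture: f/16 → f/11 → f/8 → f/5.6 → f/4 — 4 stops wider (brighter).
Shutter speed: 2 → 1 → 1/2 → 1/4 — 3 stops faster (darker).
Net change so far: 1 stop brighter. Offset with the ISO: 25600 → 12800.

ISO 12800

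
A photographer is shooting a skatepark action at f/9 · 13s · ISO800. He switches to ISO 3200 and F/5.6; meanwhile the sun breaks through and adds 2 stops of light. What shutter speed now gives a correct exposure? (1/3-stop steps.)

Scene light: 2 stops brighter.
ISO: 800 → 1000 → 1250 → 1600 → 2000 → 2500 → 3200 — 2 stops raised (brighter).
Aperture: f/9 → f/8 → f/7.1 → f/6.3 → f/5.6 — 1 1/3 stops wider (brighter).
Net so far: 5 1/3 stops brighter. Shutter speed: 13 → 10 → 8 → 6 → 5 → 4 → 3.2 → 2.5 → 2 → 1.6 → 1.3 → 1 → 0.8 → 0.6 → 0.5 → 0.4 → 0.3.

0.3 s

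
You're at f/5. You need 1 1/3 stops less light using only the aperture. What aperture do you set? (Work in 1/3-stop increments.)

Aperture: f/5 → f/5.6 → f/6.3 → f/7.1 → f/8 — 1 1/3 stops stopped down (darker).

f/8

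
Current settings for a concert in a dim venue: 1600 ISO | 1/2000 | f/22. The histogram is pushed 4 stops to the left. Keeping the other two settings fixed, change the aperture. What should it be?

f/5.6

Underexposed by 4 stops → need 4 stops brighter.
Aperture: f/22 → f/16 → f/11 → f/8 → f/5.6.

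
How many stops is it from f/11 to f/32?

f/11 → f/16 → f/22 → f/32 — count the steps: 3 stops.

3 stops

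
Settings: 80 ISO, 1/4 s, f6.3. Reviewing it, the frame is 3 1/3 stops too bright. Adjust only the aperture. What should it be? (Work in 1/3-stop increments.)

Overexposed by 3 1/3 stops → need 3 1/3 stops darker.
Aperture: f/6.3 → f/7.1 → f/8 → f/9 → f/10 → f/11 → f/13 → f/14 → f/16 → f/18 → f/20.

f/20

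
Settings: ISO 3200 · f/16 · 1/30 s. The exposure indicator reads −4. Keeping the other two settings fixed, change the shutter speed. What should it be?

Underexposed by 4 stops → need 4 stops brighter.
Shutter speed: 1/30 → 1/15 → 1/8 → 1/4 → 1/2.

1/2s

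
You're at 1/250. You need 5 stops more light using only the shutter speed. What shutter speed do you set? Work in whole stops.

1/8s

Shutter speed: 1/250 → 1/125 → 1/60 → 1/30 → 1/15 → 1/8 — 5 stops longer (brighter).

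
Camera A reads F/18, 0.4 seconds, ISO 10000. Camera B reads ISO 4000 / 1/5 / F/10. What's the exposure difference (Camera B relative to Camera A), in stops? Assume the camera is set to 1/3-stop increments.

2/3 stop darker

Aperture: f/18 → f/16 → f/14 → f/13 → f/11 → f/10 — 1 2/3 stops opened up (brighter).
Shutter speed: 0.4 → 0.3 → 1/4 → 1/5 — 1 stop faster (darker).
ISO: 10000 → 8000 → 6400 → 5000 → 4000 — 1 1/3 stops dropped (darker).
Net: +1 2/3 −1 −1 1/3 = −2/3 stops.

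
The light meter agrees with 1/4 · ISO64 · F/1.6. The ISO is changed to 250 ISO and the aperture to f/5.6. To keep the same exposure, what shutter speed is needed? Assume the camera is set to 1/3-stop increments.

ISO: 64 → 80 → 100 → 125 → 160 → 200 → 250 — 2 stops higher (brighter).
Aperture: f/1.6 → f/1.8 → f/2 → f/2.2 → f/2.5 → f/2.8 → f/3.2 → f/3.5 → f/4 → f/4.5 → f/5 → f/5.6 — 3 2/3 stops smaller aperture (darker).
Net change so far: 1 2/3 stops darker. Offset with the shutter speed: 1/4 → 0.3 → 0.4 → 0.5 → 0.6 → 0.8.

0.8 s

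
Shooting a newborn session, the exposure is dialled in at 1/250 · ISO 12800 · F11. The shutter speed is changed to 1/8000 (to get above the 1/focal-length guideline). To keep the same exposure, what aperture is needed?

f/2

Shutter speed: 1/250 → 1/500 → 1/1000 → 1/2000 → 1/4000 → 1/8000 — 5 stops faster (darker).
Need 5 stops brighter from the aperture: f/11 → f/8 → f/5.6 → f/4 → f/2.8 → f/2.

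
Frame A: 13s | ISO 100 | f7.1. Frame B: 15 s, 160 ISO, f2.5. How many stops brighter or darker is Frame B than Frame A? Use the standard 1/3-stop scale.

Aperture: f/7.1 → f/6.3 → f/5.6 → f/5 → f/4.5 → f/4 → f/3.5 → f/3.2 → f/2.8 → f/2.5 — 3 stops wider (brighter).
Shutter speed: 13 → 15 — 1/3 stop slower (brighter).
ISO: 100 → 125 → 160 — 2/3 stop higher (brighter).
Net: +3 +1/3 +2/3 = +4 stops.

4 stops brighter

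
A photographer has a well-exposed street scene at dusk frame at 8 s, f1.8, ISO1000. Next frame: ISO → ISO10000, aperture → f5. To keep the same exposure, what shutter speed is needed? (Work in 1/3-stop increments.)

6 s

ISO: 1000 → 1250 → 1600 → 2000 → 2500 → 3200 → 4000 → 5000 → 6400 → 8000 → 10000 — 3 1/3 stops higher (brighter).
Aperture: f/1.8 → f/2 → f/2.2 → f/2.5 → f/2.8 → f/3.2 → f/3.5 → f/4 → f/4.5 → f/5 — 3 stops stopped down (darker).
Net change so far: 1/3 stop brighter. Offset with the shutter speed: 8 → 6.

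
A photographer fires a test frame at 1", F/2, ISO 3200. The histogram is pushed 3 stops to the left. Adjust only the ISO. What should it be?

Underexposed by 3 stops → need 3 stops brighter.
ISO: 3200 → 6400 → 12800 → 25600.

ISO 25600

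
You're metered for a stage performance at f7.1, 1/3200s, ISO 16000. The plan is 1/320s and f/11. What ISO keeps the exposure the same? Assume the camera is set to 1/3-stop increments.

ISO 4000

Shutter speed: 1/3200 → 1/2500 → 1/2000 → 1/1600 → 1/1250 → 1/1000 → 1/800 → 1/640 → 1/500 → 1/400 → 1/320 — 3 1/3 stops longer (brighter).
Aperture: f/7.1 → f/8 → f/9 → f/10 → f/11 — 1 1/3 stops stopped down (darker).
Net change so far: 2 stops brighter. Offset with the ISO: 16000 → 12800 → 10000 → 8000 → 6400 → 5000 → 4000.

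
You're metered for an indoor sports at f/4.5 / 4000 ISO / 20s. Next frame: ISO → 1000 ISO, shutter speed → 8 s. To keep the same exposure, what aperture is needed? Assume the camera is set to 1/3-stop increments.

ISO: 4000 → 3200 → 2500 → 2000 → 1600 → 1250 → 1000 — 2 stops dropped (darker).
Shutter speed: 20 → 15 → 13 → 10 → 8 — 1 1/3 stops shorter (darker).
Net change so far: 3 1/3 stops darker. Offset with the aperture: f/4.5 → f/4 → f/3.5 → f/3.2 → f/2.8 → f/2.5 → f/2.2 → f/2 → f/1.8 → f/1.6 → f/1.4.

f/1.4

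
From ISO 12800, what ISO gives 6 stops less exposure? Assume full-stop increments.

ISO: 12800 → 6400 → 3200 → 1600 → 800 → 400 → 200 — 6 stops dropped (darker).

ISO 200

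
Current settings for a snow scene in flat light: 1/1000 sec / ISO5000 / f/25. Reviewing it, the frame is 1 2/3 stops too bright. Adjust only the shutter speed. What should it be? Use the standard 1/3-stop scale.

Overexposed by 1 2/3 stops → need 1 2/3 stops darker.
Shutter speed: 1/1000 → 1/1250 → 1/1600 → 1/2000 → 1/2500 → 1/3200.

1/3200s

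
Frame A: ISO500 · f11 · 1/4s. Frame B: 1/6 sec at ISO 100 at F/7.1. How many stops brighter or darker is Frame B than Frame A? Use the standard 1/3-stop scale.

Aperture: f/11 → f/10 → f/9 → f/8 → f/7.1 — 1 1/3 stops opened up (brighter).
Shutter speed: 1/4 → 1/5 → 1/6 — 2/3 stop shorter (darker).
ISO: 500 → 400 → 320 → 250 → 200 → 160 → 125 → 100 — 2 1/3 stops dropped (darker).
Net: +1 1/3 −2/3 −2 1/3 = −1 2/3 stops.

1 2/3 stops darker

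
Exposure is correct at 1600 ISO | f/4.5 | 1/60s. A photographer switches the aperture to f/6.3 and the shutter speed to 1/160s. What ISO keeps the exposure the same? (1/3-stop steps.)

Aperture: f/4.5 → f/5 → f/5.6 → f/6.3 — 1 stop stopped down (darker).
Shutter speed: 1/60 → 1/80 → 1/100 → 1/125 → 1/160 — 1 1/3 stops faster (darker).
Net change so far: 2 1/3 stops darker. Offset with the ISO: 1600 → 2000 → 2500 → 3200 → 4000 → 5000 → 6400 → 8000.

ISO 8000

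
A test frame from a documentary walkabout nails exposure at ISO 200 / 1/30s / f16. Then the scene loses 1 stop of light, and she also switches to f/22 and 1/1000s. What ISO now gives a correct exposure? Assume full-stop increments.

Scene light: 1 stop darker.
Aperture: f/16 → f/22 — 1 stop stopped down (darker).
Shutter speed: 1/30 → 1/60 → 1/125 → 1/250 → 1/500 → 1/1000 — 5 stops faster (darker).
Net so far: 7 stops darker. ISO: 200 → 400 → 800 → 1600 → 3200 → 6400 → 12800 → 25600.

ISO 25600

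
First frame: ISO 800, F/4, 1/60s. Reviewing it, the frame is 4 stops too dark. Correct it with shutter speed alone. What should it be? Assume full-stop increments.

1/4s

Underexposed by 4 stops → need 4 stops brighter.
Shutter speed: 1/60 → 1/30 → 1/15 → 1/8 → 1/4.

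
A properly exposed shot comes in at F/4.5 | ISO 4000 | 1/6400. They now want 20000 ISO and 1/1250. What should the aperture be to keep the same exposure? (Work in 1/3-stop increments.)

f/22

ISO: 4000 → 5000 → 6400 → 8000 → 10000 → 12800 → 16000 → 20000 — 2 1/3 stops higher (brighter).
Shutter speed: 1/6400 → 1/5000 → 1/4000 → 1/3200 → 1/2500 → 1/2000 → 1/1600 → 1/1250 — 2 1/3 stops longer (brighter).
Net change so far: 4 2/3 stops brighter. Offset with the aperture: f/4.5 → f/5 → f/5.6 → f/6.3 → f/7.1 → f/8 → f/9 → f/10 → f/11 → f/13 → f/14 → f/16 → f/18 → f/20 → f/22.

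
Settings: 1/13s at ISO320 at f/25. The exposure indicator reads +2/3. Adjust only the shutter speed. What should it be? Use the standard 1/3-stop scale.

1/20s

Overexposed by 2/3 stop → need 2/3 stop darker.
Shutter speed: 1/13 → 1/15 → 1/20.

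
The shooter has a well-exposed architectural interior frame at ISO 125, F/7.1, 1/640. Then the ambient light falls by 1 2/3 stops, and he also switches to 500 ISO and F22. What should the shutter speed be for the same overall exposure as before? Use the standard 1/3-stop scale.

1/80s

Scene light: 1 2/3 stops darker.
ISO: 125 → 160 → 200 → 250 → 320 → 400 → 500 — 2 stops higher (brighter).
Aperture: f/7.1 → f/8 → f/9 → f/10 → f/11 → f/13 → f/14 → f/16 → f/18 → f/20 → f/22 — 3 1/3 stops narrower (darker).
Net so far: 3 stops darker. Shutter speed: 1/640 → 1/500 → 1/400 → 1/320 → 1/250 → 1/200 → 1/160 → 1/125 → 1/100 → 1/80.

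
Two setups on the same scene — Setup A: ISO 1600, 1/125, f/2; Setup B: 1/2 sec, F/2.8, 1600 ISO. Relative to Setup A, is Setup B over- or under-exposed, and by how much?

5 stops brighter

Aperture: f/2 → f/2.8 — 1 stop narrower (darker).
Shutter speed: 1/125 → 1/60 → 1/30 → 1/15 → 1/8 → 1/4 → 1/2 — 6 stops slower (brighter).
ISO: unchanged.
Net: −1 +6 = +5 stops.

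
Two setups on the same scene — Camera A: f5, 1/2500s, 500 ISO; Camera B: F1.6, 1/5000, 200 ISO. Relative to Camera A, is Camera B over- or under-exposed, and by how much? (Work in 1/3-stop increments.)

1 stop brighter

Aperture: f/5 → f/4.5 → f/4 → f/3.5 → f/3.2 → f/2.8 → f/2.5 → f/2.2 → f/2 → f/1.8 → f/1.6 — 3 1/3 stops wider (brighter).
Shutter speed: 1/2500 → 1/3200 → 1/4000 → 1/5000 — 1 stop faster (darker).
ISO: 500 → 400 → 320 → 250 → 200 — 1 1/3 stops lower (darker).
Net: +3 1/3 −1 −1 1/3 = +1 stop.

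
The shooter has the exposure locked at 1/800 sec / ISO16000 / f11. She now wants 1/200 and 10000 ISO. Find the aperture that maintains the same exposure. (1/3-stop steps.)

Shutter speed: 1/800 → 1/640 → 1/500 → 1/400 → 1/320 → 1/250 → 1/200 — 2 stops slower (brighter).
ISO: 16000 → 12800 → 10000 — 2/3 stop lower (darker).
Net change so far: 1 1/3 stops brighter. Offset with the aperture: f/11 → f/13 → f/14 → f/16 → f/18.

f/18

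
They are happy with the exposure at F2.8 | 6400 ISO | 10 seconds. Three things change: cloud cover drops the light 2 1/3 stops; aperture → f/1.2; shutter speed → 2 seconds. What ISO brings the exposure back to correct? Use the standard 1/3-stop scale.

ISO 32000

Scene light: 2 1/3 stops darker.
Aperture: f/2.8 → f/2.5 → f/2.2 → f/2 → f/1.8 → f/1.6 → f/1.4 → f/1.2 — 2 1/3 stops opened up (brighter).
Shutter speed: 10 → 8 → 6 → 5 → 4 → 3.2 → 2.5 → 2 — 2 1/3 stops faster (darker).
Net so far: 2 1/3 stops darker. ISO: 6400 → 8000 → 10000 → 12800 → 16000 → 20000 → 25600 → 32000.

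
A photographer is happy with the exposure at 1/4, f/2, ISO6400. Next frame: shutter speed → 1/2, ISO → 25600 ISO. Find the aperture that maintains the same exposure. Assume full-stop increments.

Shutter speed: 1/4 → 1/2 — 1 stop slower (brighter).
ISO: 6400 → 12800 → 25600 — 2 stops raised (brighter).
Net change so far: 3 stops brighter. Offset with the aperture: f/2 → f/2.8 → f/4 → f/5.6.

f/5.6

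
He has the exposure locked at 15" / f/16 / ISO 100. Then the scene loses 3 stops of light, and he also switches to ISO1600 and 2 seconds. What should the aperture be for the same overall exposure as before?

Scene light: 3 stops darker.
ISO: 100 → 200 → 400 → 800 → 1600 — 4 stops raised (brighter).
Shutter speed: 15 → 8 → 4 → 2 — 3 stops faster (darker).
Net so far: 2 stops darker. Aperture: f/16 → f/11 → f/8.

f/8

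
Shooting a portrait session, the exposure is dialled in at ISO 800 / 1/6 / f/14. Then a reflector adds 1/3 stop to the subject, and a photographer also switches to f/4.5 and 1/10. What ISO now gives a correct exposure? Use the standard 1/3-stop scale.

Scene light: 1/3 stop brighter.
Aperture: f/14 → f/13 → f/11 → f/10 → f/9 → f/8 → f/7.1 → f/6.3 → f/5.6 → f/5 → f/4.5 — 3 1/3 stops opened up (brighter).
Shutter speed: 1/6 → 1/8 → 1/10 — 2/3 stop shorter (darker).
Net so far: 3 stops brighter. ISO: 800 → 640 → 500 → 400 → 320 → 250 → 200 → 160 → 125 → 100.

ISO 100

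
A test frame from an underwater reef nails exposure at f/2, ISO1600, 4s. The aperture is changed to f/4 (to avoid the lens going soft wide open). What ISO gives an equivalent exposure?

ISO 6400

Aperture: f/2 → f/2.8 → f/4 — 2 stops stopped down (darker).
Need 2 stops brighter from the ISO: 1600 → 3200 → 6400.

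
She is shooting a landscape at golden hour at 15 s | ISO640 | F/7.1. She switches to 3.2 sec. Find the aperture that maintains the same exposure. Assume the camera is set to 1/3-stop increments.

Shutter speed: 15 → 13 → 10 → 8 → 6 → 5 → 4 → 3.2 — 2 1/3 stops faster (darker).
Need 2 1/3 stops brighter from the aperture: f/7.1 → f/6.3 → f/5.6 → f/5 → f/4.5 → f/4 → f/3.5 → f/3.2.

f/3.2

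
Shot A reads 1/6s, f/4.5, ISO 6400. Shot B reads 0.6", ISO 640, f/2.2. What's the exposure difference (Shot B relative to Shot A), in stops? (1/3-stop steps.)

2/3 stop brighter

Aperture: f/4.5 → f/4 → f/3.5 → f/3.2 → f/2.8 → f/2.5 → f/2.2 — 2 stops wider (brighter).
Shutter speed: 1/6 → 1/5 → 1/4 → 0.3 → 0.4 → 0.5 → 0.6 — 2 stops slower (brighter).
ISO: 6400 → 5000 → 4000 → 3200 → 2500 → 2000 → 1600 → 1250 → 1000 → 800 → 640 — 3 1/3 stops lower (darker).
Net: +2 +2 −3 1/3 = +2/3 stops.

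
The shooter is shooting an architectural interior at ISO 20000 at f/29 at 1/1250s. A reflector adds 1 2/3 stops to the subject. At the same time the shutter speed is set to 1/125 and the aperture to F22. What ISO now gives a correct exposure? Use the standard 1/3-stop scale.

Scene light: 1 2/3 stops brighter.
Shutter speed: 1/1250 → 1/1000 → 1/800 → 1/640 → 1/500 → 1/400 → 1/320 → 1/250 → 1/200 → 1/160 → 1/125 — 3 1/3 stops slower (brighter).
Aperture: f/29 → f/25 → f/22 — 2/3 stop larger aperture (brighter).
Net so far: 5 2/3 stops brighter. ISO: 20000 → 16000 → 12800 → 10000 → 8000 → 6400 → 5000 → 4000 → 3200 → 2500 → 2000 → 1600 → 1250 → 1000 → 800 → 640 → 500 → 400.

ISO 400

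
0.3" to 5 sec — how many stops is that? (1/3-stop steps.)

4 stops

0.3 → 0.4 → 0.5 → 0.6 → 0.8 → 1 → 1.3 → 1.6 → 2 → 2.5 → 3.2 → 4 → 5 — count the steps: 12 third-stops = 4 stops.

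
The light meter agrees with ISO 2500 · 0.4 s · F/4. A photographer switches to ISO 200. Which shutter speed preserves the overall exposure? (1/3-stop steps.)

ISO: 2500 → 2000 → 1600 → 1250 → 1000 → 800 → 640 → 500 → 400 → 320 → 250 → 200 — 3 2/3 stops lower (darker).
Need 3 2/3 stops brighter from the shutter speed: 0.4 → 0.5 → 0.6 → 0.8 → 1 → 1.3 → 1.6 → 2 → 2.5 → 3.2 → 4 → 5.

5 s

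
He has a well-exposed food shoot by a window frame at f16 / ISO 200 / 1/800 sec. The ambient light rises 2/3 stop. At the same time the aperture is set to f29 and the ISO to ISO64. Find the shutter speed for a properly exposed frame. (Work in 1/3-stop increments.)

1/125s

Scene light: 2/3 stop brighter.
Aperture: f/16 → f/18 → f/20 → f/22 → f/25 → f/29 — 1 2/3 stops smaller aperture (darker).
ISO: 200 → 160 → 125 → 100 → 80 → 64 — 1 2/3 stops dropped (darker).
Net so far: 2 2/3 stops darker. Shutter speed: 1/800 → 1/640 → 1/500 → 1/400 → 1/320 → 1/250 → 1/200 → 1/160 → 1/125.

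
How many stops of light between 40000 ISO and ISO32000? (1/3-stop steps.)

1/3 stop

40000 → 32000 — count the steps: 1 third-stops = 1/3 stop.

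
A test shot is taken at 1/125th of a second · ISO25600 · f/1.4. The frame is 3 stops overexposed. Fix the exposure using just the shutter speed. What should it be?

Overexposed by 3 stops → need 3 stops darker.
Shutter speed: 1/125 → 1/250 → 1/500 → 1/1000.

1/1000s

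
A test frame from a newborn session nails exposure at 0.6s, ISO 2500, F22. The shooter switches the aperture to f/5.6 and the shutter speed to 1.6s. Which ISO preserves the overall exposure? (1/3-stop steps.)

Aperture: f/22 → f/20 → f/18 → f/16 → f/14 → f/13 → f/11 → f/10 → f/9 → f/8 → f/7.1 → f/6.3 → f/5.6 — 4 stops wider (brighter).
Shutter speed: 0.6 → 0.8 → 1 → 1.3 → 1.6 — 1 1/3 stops slower (brighter).
Net change so far: 5 1/3 stops brighter. Offset with the ISO: 2500 → 2000 → 1600 → 1250 → 1000 → 800 → 640 → 500 → 400 → 320 → 250 → 200 → 160 → 125 → 100 → 80 → 64.

ISO 64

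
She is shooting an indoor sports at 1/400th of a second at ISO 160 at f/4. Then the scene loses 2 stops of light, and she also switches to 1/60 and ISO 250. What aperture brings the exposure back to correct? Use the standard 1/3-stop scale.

Scene light: 2 stops darker.
Shutter speed: 1/400 → 1/320 → 1/250 → 1/200 → 1/160 → 1/125 → 1/100 → 1/80 → 1/60 — 2 2/3 stops longer (brighter).
ISO: 160 → 200 → 250 — 2/3 stop raised (brighter).
Net so far: 1 1/3 stops brighter. Aperture: f/4 → f/4.5 → f/5 → f/5.6 → f/6.3.

f/6.3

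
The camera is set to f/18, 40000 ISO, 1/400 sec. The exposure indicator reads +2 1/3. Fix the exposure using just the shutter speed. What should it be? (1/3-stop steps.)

Overexposed by 2 1/3 stops → need 2 1/3 stops darker.
Shutter speed: 1/400 → 1/500 → 1/640 → 1/800 → 1/1000 → 1/1250 → 1/1600 → 1/2000.

1/2000s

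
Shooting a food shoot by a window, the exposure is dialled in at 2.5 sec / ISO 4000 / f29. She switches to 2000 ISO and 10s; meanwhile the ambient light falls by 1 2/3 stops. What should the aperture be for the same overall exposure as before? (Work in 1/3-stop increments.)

f/22

Scene light: 1 2/3 stops darker.
ISO: 4000 → 3200 → 2500 → 2000 — 1 stop dropped (darker).
Shutter speed: 2.5 → 3.2 → 4 → 5 → 6 → 8 → 10 — 2 stops slower (brighter).
Net so far: 2/3 stop darker. Aperture: f/29 → f/25 → f/22.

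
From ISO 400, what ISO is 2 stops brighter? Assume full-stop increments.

ISO: 400 → 800 → 1600 — 2 stops raised (brighter).

ISO 1600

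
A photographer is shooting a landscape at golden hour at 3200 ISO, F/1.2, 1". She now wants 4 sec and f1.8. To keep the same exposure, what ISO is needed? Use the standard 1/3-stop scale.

ISO 1600

Shutter speed: 1 → 1.3 → 1.6 → 2 → 2.5 → 3.2 → 4 — 2 stops longer (brighter).
Aperture: f/1.2 → f/1.4 → f/1.6 → f/1.8 — 1 stop narrower (darker).
Net change so far: 1 stop brighter. Offset with the ISO: 3200 → 2500 → 2000 → 1600.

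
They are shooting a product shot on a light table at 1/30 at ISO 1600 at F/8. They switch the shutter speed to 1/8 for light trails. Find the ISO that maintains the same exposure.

Shutter speed: 1/30 → 1/15 → 1/8 — 2 stops longer (brighter).
Need 2 stops darker from the ISO: 1600 → 800 → 400.

ISO 400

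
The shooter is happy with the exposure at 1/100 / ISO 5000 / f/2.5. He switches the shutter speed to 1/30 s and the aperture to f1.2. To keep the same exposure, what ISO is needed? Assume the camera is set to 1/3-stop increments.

ISO 400

Shutter speed: 1/100 → 1/80 → 1/60 → 1/50 → 1/40 → 1/30 — 1 2/3 stops slower (brighter).
Aperture: f/2.5 → f/2.2 → f/2 → f/1.8 → f/1.6 → f/1.4 → f/1.2 — 2 stops wider (brighter).
Net change so far: 3 2/3 stops brighter. Offset with the ISO: 5000 → 4000 → 3200 → 2500 → 2000 → 1600 → 1250 → 1000 → 800 → 640 → 500 → 400.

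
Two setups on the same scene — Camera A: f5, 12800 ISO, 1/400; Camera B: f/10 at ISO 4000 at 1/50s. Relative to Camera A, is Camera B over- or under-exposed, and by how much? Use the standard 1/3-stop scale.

Aperture: f/5 → f/5.6 → f/6.3 → f/7.1 → f/8 → f/9 → f/10 — 2 stops stopped down (darker).
Shutter speed: 1/400 → 1/320 → 1/250 → 1/200 → 1/160 → 1/125 → 1/100 → 1/80 → 1/60 → 1/50 — 3 stops slower (brighter).
ISO: 12800 → 10000 → 8000 → 6400 → 5000 → 4000 — 1 2/3 stops lower (darker).
Net: −2 +3 −1 2/3 = −2/3 stops.

2/3 stop darker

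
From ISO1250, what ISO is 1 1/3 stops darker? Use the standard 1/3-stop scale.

ISO 500

ISO: 1250 → 1000 → 800 → 640 → 500 — 1 1/3 stops lower (darker).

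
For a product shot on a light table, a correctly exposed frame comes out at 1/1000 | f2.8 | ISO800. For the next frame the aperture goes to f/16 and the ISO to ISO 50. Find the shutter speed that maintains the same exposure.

Aperture: f/2.8 → f/4 → f/5.6 → f/8 → f/11 → f/16 — 5 stops narrower (darker).
ISO: 800 → 400 → 200 → 100 → 50 — 4 stops lower (darker).
Net change so far: 9 stops darker. Offset with the shutter speed: 1/1000 → 1/500 → 1/250 → 1/125 → 1/60 → 1/30 → 1/15 → 1/8 → 1/4 → 1/2.

1/2s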